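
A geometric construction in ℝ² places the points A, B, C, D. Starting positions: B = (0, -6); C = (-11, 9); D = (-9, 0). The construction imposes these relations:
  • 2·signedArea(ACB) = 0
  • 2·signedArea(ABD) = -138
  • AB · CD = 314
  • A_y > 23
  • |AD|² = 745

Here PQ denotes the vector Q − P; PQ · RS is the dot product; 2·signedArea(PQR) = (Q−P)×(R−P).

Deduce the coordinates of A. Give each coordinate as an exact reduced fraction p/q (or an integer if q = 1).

A = (-22, 24)

1. A_x = -22  [2·signedArea(ACB) = 0 ∩ 2·signedArea(ABD) = -138]
2. A_y = 24  [2·signedArea(ACB) = 0 ∩ 2·signedArea(ABD) = -138]
   → A = (-22, 24)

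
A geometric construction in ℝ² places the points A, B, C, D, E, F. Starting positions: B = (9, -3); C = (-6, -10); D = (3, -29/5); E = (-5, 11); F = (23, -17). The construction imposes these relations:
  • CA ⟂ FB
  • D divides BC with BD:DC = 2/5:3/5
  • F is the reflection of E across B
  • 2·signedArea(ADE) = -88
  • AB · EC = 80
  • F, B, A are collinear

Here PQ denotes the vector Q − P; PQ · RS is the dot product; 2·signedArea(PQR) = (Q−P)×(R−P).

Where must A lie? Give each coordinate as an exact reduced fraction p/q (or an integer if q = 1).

1. A_x = 5  [F, B, A are collinear ∩ CA ⟂ FB]
2. A_y = 1  [F, B, A are collinear ∩ CA ⟂ FB]
   → A = (5, 1)

A = (5, 1)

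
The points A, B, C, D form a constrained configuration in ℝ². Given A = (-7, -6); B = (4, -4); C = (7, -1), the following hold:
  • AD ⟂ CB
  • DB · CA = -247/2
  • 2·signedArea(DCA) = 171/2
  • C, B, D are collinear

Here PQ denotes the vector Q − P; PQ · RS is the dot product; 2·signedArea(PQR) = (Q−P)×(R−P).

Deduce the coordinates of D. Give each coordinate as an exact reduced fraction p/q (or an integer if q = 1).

1. D_x = -5/2  [C, B, D are collinear ∩ AD ⟂ CB]
2. D_y = -21/2  [C, B, D are collinear ∩ AD ⟂ CB]
   → D = (-5/2, -21/2)

D = (-5/2, -21/2)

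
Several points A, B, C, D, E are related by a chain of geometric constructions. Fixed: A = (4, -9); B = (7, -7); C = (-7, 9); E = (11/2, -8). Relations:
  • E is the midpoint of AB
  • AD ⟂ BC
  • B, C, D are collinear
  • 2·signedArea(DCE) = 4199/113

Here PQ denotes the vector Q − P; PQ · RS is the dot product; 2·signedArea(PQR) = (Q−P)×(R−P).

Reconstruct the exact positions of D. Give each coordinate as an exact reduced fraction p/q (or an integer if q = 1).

1. D_x = 756/113  [B, C, D are collinear ∩ AD ⟂ BC]
2. D_y = -751/113  [B, C, D are collinear ∩ AD ⟂ BC]
   → D = (756/113, -751/113)

D = (756/113, -751/113)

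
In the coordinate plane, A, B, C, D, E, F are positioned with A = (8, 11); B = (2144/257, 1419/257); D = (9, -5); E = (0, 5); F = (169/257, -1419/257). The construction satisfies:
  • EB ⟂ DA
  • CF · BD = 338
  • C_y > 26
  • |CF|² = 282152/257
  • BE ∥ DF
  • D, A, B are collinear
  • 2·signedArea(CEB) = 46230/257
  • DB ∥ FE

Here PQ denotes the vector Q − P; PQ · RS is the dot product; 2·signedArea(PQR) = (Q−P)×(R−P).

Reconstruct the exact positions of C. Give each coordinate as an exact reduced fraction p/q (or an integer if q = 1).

1. C_x = 7  [line -134/257·x + 2144/257·y + -56950/257 = 0 ∩ |CF|² = 282152/257]
2. C_y = 27  [line -134/257·x + 2144/257·y + -56950/257 = 0 ∩ |CF|² = 282152/257]
   → C = (7, 27)

C = (7, 27)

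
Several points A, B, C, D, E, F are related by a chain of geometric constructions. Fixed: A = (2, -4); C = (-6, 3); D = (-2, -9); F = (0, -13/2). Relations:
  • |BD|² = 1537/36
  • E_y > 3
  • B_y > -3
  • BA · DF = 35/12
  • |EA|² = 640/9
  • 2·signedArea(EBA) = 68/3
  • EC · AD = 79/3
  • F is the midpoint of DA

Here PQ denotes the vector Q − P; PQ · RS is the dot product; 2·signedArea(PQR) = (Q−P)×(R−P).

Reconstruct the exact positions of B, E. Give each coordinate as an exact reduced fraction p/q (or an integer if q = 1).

B = (-4/3, -5/2)
E = (-2/3, 4)

1. B_x = -4/3  [line -2·x + -5/2·y + -107/12 = 0 ∩ |BD|² = 1537/36]
2. B_y = -5/2  [line -2·x + -5/2·y + -107/12 = 0 ∩ |BD|² = 1537/36]
   → B = (-4/3, -5/2)
3. E_x = -2/3  [EC · AD = 79/3 ∩ 2·signedArea(EBA) = 68/3]
4. E_y = 4  [EC · AD = 79/3 ∩ 2·signedArea(EBA) = 68/3]
   → E = (-2/3, 4)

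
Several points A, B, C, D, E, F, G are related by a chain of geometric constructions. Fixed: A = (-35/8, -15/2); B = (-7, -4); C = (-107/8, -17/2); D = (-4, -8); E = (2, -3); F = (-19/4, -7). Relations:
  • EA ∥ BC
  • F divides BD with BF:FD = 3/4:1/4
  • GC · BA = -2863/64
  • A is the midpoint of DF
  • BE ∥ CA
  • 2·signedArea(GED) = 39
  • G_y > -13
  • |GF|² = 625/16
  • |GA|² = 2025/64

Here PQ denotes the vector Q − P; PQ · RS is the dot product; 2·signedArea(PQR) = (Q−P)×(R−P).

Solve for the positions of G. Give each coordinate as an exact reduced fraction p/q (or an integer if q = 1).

1. G_x = -1  [2·signedArea(GED) = 39 ∩ GC · BA = -2863/64]
2. G_y = -12  [2·signedArea(GED) = 39 ∩ GC · BA = -2863/64]
   → G = (-1, -12)

G = (-1, -12)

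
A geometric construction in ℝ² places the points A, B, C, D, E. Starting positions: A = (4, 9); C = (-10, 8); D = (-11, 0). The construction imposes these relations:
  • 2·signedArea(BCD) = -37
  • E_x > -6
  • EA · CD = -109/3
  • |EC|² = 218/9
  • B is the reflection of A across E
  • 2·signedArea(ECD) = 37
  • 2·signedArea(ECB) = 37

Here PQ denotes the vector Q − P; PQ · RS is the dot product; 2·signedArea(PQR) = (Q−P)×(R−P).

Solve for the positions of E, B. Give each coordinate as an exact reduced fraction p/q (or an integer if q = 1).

1. E_x = -17/3  [2·signedArea(ECD) = 37 ∩ EA · CD = -109/3]
2. E_y = 17/3  [2·signedArea(ECD) = 37 ∩ EA · CD = -109/3]
   → E = (-17/3, 17/3)
3. B_x = -46/3  [B is the reflection of A across E]
4. B_y = 7/3  [B is the reflection of A across E]
   → B = (-46/3, 7/3)

B = (-46/3, 7/3)
E = (-17/3, 17/3)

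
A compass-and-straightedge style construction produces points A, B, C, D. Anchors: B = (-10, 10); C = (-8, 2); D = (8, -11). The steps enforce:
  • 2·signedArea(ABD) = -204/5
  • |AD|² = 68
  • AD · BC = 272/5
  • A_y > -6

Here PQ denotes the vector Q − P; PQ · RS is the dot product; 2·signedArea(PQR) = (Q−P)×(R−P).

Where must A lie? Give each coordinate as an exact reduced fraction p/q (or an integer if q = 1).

1. A_x = 8/5  [2·signedArea(ABD) = -204/5 ∩ AD · BC = 272/5]
2. A_y = -29/5  [2·signedArea(ABD) = -204/5 ∩ AD · BC = 272/5]
   → A = (8/5, -29/5)

A = (8/5, -29/5)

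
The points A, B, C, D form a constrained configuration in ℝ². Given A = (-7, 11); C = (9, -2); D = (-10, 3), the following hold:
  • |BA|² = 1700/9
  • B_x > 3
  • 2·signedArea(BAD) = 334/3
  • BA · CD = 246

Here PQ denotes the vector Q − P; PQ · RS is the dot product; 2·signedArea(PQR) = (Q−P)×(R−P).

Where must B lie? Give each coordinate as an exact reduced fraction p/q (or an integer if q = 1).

B = (11/3, 7/3)

1. B_x = 11/3  [2·signedArea(BAD) = 334/3 ∩ BA · CD = 246]
2. B_y = 7/3  [2·signedArea(BAD) = 334/3 ∩ BA · CD = 246]
   → B = (11/3, 7/3)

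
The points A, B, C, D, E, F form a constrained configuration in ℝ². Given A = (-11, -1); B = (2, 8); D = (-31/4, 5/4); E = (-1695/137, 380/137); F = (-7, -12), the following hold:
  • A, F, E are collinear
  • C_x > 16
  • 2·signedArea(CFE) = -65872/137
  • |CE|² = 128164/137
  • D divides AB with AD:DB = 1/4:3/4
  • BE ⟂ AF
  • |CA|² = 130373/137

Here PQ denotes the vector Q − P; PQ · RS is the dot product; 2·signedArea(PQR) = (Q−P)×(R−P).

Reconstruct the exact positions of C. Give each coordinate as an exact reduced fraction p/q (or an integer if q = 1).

1. C_x = 2243/137  [line -2024/137·x + -736/137·y + 42872/137 = 0 ∩ |CE|² = 128164/137]
2. C_y = 1812/137  [line -2024/137·x + -736/137·y + 42872/137 = 0 ∩ |CE|² = 128164/137]
   → C = (2243/137, 1812/137)

C = (2243/137, 1812/137)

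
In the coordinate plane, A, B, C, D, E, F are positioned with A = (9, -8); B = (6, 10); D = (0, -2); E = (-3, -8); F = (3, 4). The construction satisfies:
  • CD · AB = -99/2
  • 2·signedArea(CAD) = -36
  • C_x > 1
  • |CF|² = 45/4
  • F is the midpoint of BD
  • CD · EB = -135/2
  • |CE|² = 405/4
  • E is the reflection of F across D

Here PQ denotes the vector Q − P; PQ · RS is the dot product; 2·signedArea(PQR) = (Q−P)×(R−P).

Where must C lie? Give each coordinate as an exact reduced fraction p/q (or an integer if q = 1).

1. C_x = 3/2  [2·signedArea(CAD) = -36 ∩ CD · AB = -99/2]
2. C_y = 1  [2·signedArea(CAD) = -36 ∩ CD · AB = -99/2]
   → C = (3/2, 1)

C = (3/2, 1)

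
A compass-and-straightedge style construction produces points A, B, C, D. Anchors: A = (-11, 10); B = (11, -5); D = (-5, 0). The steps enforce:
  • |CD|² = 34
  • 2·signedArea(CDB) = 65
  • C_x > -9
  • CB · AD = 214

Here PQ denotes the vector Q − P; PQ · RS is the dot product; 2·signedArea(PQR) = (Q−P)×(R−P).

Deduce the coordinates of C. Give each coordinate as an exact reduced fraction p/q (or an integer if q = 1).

C = (-8, 5)

1. C_x = -8  [2·signedArea(CDB) = 65 ∩ CB · AD = 214]
2. C_y = 5  [2·signedArea(CDB) = 65 ∩ CB · AD = 214]
   → C = (-8, 5)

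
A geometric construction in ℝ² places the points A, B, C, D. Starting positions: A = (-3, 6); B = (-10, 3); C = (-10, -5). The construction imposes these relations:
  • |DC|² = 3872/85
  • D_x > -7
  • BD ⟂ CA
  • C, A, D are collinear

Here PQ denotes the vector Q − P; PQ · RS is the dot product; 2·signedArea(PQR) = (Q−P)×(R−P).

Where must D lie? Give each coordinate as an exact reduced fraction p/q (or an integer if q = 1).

1. D_x = -542/85  [C, A, D are collinear ∩ BD ⟂ CA]
2. D_y = 59/85  [C, A, D are collinear ∩ BD ⟂ CA]
   → D = (-542/85, 59/85)

D = (-542/85, 59/85)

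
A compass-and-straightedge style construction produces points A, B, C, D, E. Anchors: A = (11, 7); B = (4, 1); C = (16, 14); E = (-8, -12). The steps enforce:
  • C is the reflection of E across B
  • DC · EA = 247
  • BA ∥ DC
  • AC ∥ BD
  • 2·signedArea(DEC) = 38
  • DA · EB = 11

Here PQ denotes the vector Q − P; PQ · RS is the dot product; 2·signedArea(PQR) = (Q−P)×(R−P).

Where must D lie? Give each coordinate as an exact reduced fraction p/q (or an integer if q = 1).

1. D_x = 9  [BA ∥ DC ∩ AC ∥ BD]
2. D_y = 8  [BA ∥ DC ∩ AC ∥ BD]
   → D = (9, 8)

D = (9, 8)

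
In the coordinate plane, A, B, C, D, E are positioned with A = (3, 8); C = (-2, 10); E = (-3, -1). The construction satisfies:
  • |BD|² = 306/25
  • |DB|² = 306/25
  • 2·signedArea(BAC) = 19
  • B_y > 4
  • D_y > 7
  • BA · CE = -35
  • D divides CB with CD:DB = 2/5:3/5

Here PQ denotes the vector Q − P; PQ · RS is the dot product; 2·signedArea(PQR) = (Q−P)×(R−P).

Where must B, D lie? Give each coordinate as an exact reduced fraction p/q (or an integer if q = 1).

B = (1, 5)
D = (-4/5, 8)

1. B_x = 1  [2·signedArea(BAC) = 19 ∩ BA · CE = -35]
2. B_y = 5  [2·signedArea(BAC) = 19 ∩ BA · CE = -35]
   → B = (1, 5)
3. D_x = -4/5  [D divides CB with CD:DB = 2/5:3/5]
4. D_y = 8  [D divides CB with CD:DB = 2/5:3/5]
   → D = (-4/5, 8)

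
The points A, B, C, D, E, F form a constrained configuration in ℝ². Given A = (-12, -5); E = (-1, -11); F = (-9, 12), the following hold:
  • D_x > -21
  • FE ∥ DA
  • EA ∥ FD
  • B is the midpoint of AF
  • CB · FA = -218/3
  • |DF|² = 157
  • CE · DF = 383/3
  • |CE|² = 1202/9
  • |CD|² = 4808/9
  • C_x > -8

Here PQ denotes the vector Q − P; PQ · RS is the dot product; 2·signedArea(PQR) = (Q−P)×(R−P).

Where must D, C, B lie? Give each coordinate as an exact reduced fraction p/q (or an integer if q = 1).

1. D_x = -20  [FE ∥ DA ∩ EA ∥ FD]
2. D_y = 18  [FE ∥ DA ∩ EA ∥ FD]
   → D = (-20, 18)
3. C_x = -22/3  [line -11·x + 6·y + -218/3 = 0 ∩ |CE|² = 1202/9]
4. C_y = -4/3  [line -11·x + 6·y + -218/3 = 0 ∩ |CE|² = 1202/9]
   → C = (-22/3, -4/3)
5. B_x = -21/2  [CB · FA = -218/3 ∩ B is the midpoint of AF]
6. B_y = 7/2  [CB · FA = -218/3 ∩ B is the midpoint of AF]
   → B = (-21/2, 7/2)

B = (-21/2, 7/2)
C = (-22/3, -4/3)
D = (-20, 18)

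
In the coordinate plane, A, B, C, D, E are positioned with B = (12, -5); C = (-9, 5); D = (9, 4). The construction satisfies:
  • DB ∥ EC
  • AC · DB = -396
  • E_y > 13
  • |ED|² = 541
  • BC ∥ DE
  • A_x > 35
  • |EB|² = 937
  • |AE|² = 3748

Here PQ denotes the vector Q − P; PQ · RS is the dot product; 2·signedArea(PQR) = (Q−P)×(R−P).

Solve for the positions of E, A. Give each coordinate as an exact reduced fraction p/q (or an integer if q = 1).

1. E_x = -12  [DB ∥ EC ∩ BC ∥ DE]
2. E_y = 14  [DB ∥ EC ∩ BC ∥ DE]
   → E = (-12, 14)
3. A_x = 36  [line -3·x + 9·y + 324 = 0 ∩ |AE|² = 3748]
4. A_y = -24  [line -3·x + 9·y + 324 = 0 ∩ |AE|² = 3748]
   → A = (36, -24)

A = (36, -24)
E = (-12, 14)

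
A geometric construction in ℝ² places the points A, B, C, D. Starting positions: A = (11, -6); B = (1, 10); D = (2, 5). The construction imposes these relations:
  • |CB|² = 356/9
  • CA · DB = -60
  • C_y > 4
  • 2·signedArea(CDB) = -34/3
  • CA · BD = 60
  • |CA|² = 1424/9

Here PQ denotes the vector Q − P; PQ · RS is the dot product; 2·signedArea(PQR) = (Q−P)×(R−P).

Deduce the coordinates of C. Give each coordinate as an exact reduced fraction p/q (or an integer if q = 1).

C = (13/3, 14/3)

1. C_x = 13/3  [CA · BD = 60 ∩ 2·signedArea(CDB) = -34/3]
2. C_y = 14/3  [CA · BD = 60 ∩ 2·signedArea(CDB) = -34/3]
   → C = (13/3, 14/3)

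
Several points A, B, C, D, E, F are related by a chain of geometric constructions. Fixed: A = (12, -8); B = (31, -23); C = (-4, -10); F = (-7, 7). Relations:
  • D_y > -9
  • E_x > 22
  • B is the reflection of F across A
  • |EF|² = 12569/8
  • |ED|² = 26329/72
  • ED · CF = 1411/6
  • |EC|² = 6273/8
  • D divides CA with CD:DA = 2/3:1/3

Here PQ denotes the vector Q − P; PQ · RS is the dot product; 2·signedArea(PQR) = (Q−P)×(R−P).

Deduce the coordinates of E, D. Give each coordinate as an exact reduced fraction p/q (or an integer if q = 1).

D = (20/3, -26/3)
E = (89/4, -79/4)

1. D_x = 20/3  [D divides CA with CD:DA = 2/3:1/3]
2. D_y = -26/3  [D divides CA with CD:DA = 2/3:1/3]
   → D = (20/3, -26/3)
3. E_x = 89/4  [line 3·x + -17·y + -805/2 = 0 ∩ |EF|² = 12569/8]
4. E_y = -79/4  [line 3·x + -17·y + -805/2 = 0 ∩ |EF|² = 12569/8]
   → E = (89/4, -79/4)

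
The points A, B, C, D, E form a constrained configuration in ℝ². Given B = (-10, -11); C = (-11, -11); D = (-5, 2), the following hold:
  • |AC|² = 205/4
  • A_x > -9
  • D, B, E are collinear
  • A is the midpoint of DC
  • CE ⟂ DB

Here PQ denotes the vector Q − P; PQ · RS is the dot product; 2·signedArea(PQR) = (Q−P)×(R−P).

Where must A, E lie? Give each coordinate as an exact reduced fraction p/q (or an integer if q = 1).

1. A_x = -8  [A is the midpoint of DC]
2. A_y = -9/2  [A is the midpoint of DC]
   → A = (-8, -9/2)
3. E_x = -1965/194  [D, B, E are collinear ∩ CE ⟂ DB]
4. E_y = -2199/194  [D, B, E are collinear ∩ CE ⟂ DB]
   → E = (-1965/194, -2199/194)

A = (-8, -9/2)
E = (-1965/194, -2199/194)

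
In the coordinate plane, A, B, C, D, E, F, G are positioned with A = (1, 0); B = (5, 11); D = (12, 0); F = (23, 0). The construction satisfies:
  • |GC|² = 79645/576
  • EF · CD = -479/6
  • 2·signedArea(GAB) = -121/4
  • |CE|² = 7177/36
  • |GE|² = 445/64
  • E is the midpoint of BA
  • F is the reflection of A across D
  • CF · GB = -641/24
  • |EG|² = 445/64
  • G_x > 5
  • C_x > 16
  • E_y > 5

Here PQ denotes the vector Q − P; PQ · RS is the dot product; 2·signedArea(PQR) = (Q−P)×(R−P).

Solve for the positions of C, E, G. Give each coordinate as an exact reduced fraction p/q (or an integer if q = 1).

C = (17, 11/3)
E = (3, 11/2)
G = (21/4, 33/8)

1. E_x = 3  [E is the midpoint of BA]
2. E_y = 11/2  [E is the midpoint of BA]
   → E = (3, 11/2)
3. C_x = 17  [line -20·x + 11/2·y + 1919/6 = 0 ∩ |CE|² = 7177/36]
4. C_y = 11/3  [line -20·x + 11/2·y + 1919/6 = 0 ∩ |CE|² = 7177/36]
   → C = (17, 11/3)
5. G_x = 21/4  [CF · GB = -641/24 ∩ 2·signedArea(GAB) = -121/4]
6. G_y = 33/8  [CF · GB = -641/24 ∩ 2·signedArea(GAB) = -121/4]
   → G = (21/4, 33/8)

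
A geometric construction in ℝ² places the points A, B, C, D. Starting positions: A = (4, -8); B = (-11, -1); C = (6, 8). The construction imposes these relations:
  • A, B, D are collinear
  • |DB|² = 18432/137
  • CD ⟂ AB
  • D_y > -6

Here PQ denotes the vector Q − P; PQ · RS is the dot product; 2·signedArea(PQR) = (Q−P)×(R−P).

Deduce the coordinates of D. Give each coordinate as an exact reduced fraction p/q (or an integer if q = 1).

D = (-67/137, -809/137)

1. D_x = -67/137  [A, B, D are collinear ∩ CD ⟂ AB]
2. D_y = -809/137  [A, B, D are collinear ∩ CD ⟂ AB]
   → D = (-67/137, -809/137)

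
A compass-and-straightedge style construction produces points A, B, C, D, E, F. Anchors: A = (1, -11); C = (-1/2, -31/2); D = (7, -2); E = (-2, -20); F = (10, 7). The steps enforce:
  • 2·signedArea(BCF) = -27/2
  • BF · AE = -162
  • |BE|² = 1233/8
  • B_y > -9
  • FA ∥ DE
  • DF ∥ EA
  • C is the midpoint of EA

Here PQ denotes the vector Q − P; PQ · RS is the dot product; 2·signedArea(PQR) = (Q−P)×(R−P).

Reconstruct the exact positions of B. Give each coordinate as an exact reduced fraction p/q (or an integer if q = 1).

B = (13/4, -35/4)

1. B_x = 13/4  [2·signedArea(BCF) = -27/2 ∩ BF · AE = -162]
2. B_y = -35/4  [2·signedArea(BCF) = -27/2 ∩ BF · AE = -162]
   → B = (13/4, -35/4)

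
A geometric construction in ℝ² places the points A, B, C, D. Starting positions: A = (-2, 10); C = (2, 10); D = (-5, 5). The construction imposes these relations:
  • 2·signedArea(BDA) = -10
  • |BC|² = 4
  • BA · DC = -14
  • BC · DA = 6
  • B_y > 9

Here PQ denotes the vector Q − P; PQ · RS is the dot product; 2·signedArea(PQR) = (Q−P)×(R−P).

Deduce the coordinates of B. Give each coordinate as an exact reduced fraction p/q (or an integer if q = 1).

B = (0, 10)

1. B_x = 0  [2·signedArea(BDA) = -10 ∩ BC · DA = 6]
2. B_y = 10  [2·signedArea(BDA) = -10 ∩ BC · DA = 6]
   → B = (0, 10)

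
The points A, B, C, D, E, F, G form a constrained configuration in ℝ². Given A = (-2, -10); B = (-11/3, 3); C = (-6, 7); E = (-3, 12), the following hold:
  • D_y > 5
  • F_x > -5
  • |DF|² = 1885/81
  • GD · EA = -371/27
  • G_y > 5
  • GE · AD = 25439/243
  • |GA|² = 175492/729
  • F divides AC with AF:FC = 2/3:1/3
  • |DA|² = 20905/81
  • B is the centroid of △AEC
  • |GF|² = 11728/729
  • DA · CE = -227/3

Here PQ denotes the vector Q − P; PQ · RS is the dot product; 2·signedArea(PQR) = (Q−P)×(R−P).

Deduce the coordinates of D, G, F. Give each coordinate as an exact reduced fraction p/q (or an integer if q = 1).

1. D_x = -31/9  [line -3·x + -5·y + 59/3 = 0 ∩ |DA|² = 20905/81]
2. D_y = 6  [line -3·x + -5·y + 59/3 = 0 ∩ |DA|² = 20905/81]
   → D = (-31/9, 6)
3. G_x = -118/27  [GE · AD = 25439/243 ∩ GD · EA = -371/27]
4. G_y = 16/3  [GE · AD = 25439/243 ∩ GD · EA = -371/27]
   → G = (-118/27, 16/3)
5. F_x = -14/3  [F divides AC with AF:FC = 2/3:1/3]
6. F_y = 4/3  [F divides AC with AF:FC = 2/3:1/3]
   → F = (-14/3, 4/3)

D = (-31/9, 6)
F = (-14/3, 4/3)
G = (-118/27, 16/3)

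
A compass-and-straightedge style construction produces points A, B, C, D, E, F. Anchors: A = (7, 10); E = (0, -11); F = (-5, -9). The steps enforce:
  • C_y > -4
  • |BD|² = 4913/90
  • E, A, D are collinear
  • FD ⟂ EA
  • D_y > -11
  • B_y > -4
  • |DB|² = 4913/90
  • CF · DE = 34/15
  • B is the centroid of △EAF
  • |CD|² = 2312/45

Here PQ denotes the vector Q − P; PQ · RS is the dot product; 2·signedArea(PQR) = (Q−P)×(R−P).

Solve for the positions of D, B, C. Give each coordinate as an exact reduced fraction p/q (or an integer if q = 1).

B = (2/3, -10/3)
C = (71/30, -39/10)
D = (1/10, -107/10)

1. D_x = 1/10  [E, A, D are collinear ∩ FD ⟂ EA]
2. D_y = -107/10  [E, A, D are collinear ∩ FD ⟂ EA]
   → D = (1/10, -107/10)
3. B_x = 2/3  [B is the centroid of △EAF]
4. B_y = -10/3  [B is the centroid of △EAF]
   → B = (2/3, -10/3)
5. C_x = 71/30  [line 1/10·x + 3/10·y + 14/15 = 0 ∩ |CD|² = 2312/45]
6. C_y = -39/10  [line 1/10·x + 3/10·y + 14/15 = 0 ∩ |CD|² = 2312/45]
   → C = (71/30, -39/10)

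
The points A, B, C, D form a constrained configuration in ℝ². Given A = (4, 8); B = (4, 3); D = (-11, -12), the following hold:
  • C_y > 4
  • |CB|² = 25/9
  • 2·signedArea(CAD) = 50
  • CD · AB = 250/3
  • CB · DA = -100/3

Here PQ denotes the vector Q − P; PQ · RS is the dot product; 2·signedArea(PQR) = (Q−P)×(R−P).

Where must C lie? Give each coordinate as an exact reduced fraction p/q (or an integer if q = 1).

1. C_x = 4  [CD · AB = 250/3 ∩ 2·signedArea(CAD) = 50]
2. C_y = 14/3  [CD · AB = 250/3 ∩ 2·signedArea(CAD) = 50]
   → C = (4, 14/3)

C = (4, 14/3)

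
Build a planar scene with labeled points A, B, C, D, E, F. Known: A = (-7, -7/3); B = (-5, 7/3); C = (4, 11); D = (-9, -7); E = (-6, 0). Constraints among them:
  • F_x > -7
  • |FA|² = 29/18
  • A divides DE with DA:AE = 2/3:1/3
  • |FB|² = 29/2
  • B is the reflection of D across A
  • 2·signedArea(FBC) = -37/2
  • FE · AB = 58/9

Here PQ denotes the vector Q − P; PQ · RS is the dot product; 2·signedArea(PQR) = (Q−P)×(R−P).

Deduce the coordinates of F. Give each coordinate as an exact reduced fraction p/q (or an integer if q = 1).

1. F_x = -13/2  [FE · AB = 58/9 ∩ 2·signedArea(FBC) = -37/2]
2. F_y = -7/6  [FE · AB = 58/9 ∩ 2·signedArea(FBC) = -37/2]
   → F = (-13/2, -7/6)

F = (-13/2, -7/6)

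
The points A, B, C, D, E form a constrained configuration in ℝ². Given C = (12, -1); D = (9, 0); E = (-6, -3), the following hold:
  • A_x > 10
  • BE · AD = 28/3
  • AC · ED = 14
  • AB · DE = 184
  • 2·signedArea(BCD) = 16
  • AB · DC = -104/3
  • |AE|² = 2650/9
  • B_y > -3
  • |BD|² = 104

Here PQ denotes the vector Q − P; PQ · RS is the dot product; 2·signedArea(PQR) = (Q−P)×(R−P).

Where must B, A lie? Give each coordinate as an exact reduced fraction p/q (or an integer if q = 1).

1. B_x = -1  [line -1·x + -3·y + -7 = 0 ∩ |BD|² = 104]
2. B_y = -2  [line -1·x + -3·y + -7 = 0 ∩ |BD|² = 104]
   → B = (-1, -2)
3. A_x = 11  [BE · AD = 28/3 ∩ AB · DC = -104/3]
4. A_y = -2/3  [BE · AD = 28/3 ∩ AB · DC = -104/3]
   → A = (11, -2/3)

A = (11, -2/3)
B = (-1, -2)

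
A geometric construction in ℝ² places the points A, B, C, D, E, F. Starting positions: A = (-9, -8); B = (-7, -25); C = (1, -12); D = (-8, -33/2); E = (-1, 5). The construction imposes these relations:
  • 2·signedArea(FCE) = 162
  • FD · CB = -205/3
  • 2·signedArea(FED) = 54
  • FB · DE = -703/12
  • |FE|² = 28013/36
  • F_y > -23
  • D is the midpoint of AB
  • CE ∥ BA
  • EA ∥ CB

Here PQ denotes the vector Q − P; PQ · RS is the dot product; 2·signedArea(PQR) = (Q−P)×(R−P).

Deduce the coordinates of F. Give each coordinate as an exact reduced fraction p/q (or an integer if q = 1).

F = (-22/3, -133/6)

1. F_x = -22/3  [2·signedArea(FED) = 54 ∩ 2·signedArea(FCE) = 162]
2. F_y = -133/6  [2·signedArea(FED) = 54 ∩ 2·signedArea(FCE) = 162]
   → F = (-22/3, -133/6)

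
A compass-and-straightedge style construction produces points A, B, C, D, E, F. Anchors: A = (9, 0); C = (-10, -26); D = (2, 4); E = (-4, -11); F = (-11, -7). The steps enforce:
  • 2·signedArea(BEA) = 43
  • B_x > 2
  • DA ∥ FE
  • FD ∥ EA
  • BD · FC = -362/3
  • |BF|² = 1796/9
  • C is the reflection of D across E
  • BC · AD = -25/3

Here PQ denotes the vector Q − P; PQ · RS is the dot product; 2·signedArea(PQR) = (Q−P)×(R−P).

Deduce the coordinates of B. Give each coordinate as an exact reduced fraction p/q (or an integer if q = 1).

1. B_x = 7/3  [BC · AD = -25/3 ∩ BD · FC = -362/3]
2. B_y = -7/3  [BC · AD = -25/3 ∩ BD · FC = -362/3]
   → B = (7/3, -7/3)

B = (7/3, -7/3)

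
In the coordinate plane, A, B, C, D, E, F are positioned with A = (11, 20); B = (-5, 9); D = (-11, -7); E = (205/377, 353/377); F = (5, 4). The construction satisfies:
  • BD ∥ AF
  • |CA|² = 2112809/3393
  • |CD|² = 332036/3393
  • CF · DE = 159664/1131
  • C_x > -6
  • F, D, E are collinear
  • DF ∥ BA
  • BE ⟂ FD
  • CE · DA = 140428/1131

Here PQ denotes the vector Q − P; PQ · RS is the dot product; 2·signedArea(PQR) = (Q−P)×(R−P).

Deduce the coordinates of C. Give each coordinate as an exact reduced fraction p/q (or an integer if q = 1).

1. C_x = -5827/1131  [CE · DA = 140428/1131 ∩ CF · DE = 159664/1131]
2. C_y = 369/377  [CE · DA = 140428/1131 ∩ CF · DE = 159664/1131]
   → C = (-5827/1131, 369/377)

C = (-5827/1131, 369/377)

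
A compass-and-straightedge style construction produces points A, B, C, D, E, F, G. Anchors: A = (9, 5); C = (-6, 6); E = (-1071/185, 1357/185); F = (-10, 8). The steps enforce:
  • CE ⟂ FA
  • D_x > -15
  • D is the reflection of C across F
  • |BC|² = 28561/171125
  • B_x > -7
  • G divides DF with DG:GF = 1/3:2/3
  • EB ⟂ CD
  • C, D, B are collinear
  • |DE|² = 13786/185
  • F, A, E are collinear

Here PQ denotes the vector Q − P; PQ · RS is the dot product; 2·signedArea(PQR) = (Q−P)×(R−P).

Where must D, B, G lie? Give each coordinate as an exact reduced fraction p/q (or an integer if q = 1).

1. D_x = -14  [D is the reflection of C across F]
2. D_y = 10  [D is the reflection of C across F]
   → D = (-14, 10)
3. B_x = -5888/925  [C, D, B are collinear ∩ EB ⟂ CD]
4. B_y = 5719/925  [C, D, B are collinear ∩ EB ⟂ CD]
   → B = (-5888/925, 5719/925)
5. G_x = -38/3  [G divides DF with DG:GF = 1/3:2/3]
6. G_y = 28/3  [G divides DF with DG:GF = 1/3:2/3]
   → G = (-38/3, 28/3)

B = (-5888/925, 5719/925)
D = (-14, 10)
G = (-38/3, 28/3)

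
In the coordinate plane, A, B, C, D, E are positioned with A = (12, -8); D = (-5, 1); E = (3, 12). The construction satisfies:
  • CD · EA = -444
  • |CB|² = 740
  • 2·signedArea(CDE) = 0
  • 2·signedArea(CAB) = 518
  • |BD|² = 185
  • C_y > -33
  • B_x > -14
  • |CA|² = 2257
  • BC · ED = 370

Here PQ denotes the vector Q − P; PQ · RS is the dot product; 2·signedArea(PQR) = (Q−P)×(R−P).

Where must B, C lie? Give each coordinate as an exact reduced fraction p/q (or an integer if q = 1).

1. C_x = -29  [2·signedArea(CDE) = 0 ∩ CD · EA = -444]
2. C_y = -32  [2·signedArea(CDE) = 0 ∩ CD · EA = -444]
   → C = (-29, -32)
3. B_x = -13  [BC · ED = 370 ∩ 2·signedArea(CAB) = 518]
4. B_y = -10  [BC · ED = 370 ∩ 2·signedArea(CAB) = 518]
   → B = (-13, -10)

B = (-13, -10)
C = (-29, -32)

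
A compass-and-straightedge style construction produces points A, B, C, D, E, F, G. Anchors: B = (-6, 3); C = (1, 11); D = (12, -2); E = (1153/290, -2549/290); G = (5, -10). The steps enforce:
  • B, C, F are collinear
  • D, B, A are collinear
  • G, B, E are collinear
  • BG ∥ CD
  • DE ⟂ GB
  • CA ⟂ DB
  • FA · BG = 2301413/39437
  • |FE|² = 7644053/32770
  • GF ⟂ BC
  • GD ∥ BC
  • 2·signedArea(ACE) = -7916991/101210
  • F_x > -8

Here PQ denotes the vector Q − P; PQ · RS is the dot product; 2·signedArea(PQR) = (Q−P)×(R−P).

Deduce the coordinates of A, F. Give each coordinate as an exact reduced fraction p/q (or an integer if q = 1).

A = (-546/349, 617/349)
F = (-867/113, 123/113)

1. A_x = -546/349  [D, B, A are collinear ∩ CA ⟂ DB]
2. A_y = 617/349  [D, B, A are collinear ∩ CA ⟂ DB]
   → A = (-546/349, 617/349)
3. F_x = -867/113  [B, C, F are collinear ∩ GF ⟂ BC]
4. F_y = 123/113  [B, C, F are collinear ∩ GF ⟂ BC]
   → F = (-867/113, 123/113)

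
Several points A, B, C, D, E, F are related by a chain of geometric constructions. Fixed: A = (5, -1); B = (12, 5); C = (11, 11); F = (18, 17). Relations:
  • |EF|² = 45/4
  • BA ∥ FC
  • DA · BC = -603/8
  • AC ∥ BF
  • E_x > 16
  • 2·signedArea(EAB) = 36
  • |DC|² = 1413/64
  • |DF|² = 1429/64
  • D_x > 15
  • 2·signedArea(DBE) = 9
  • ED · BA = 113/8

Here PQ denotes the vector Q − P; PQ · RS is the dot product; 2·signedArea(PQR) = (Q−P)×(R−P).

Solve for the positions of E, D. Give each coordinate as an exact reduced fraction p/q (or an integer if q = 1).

1. D_x = 121/8  [line 1·x + -6·y + 515/8 = 0 ∩ |DC|² = 1413/64]
2. D_y = 53/4  [line 1·x + -6·y + 515/8 = 0 ∩ |DC|² = 1413/64]
   → D = (121/8, 53/4)
3. E_x = 33/2  [2·signedArea(EAB) = 36 ∩ 2·signedArea(DBE) = 9]
4. E_y = 14  [2·signedArea(EAB) = 36 ∩ 2·signedArea(DBE) = 9]
   → E = (33/2, 14)

D = (121/8, 53/4)
E = (33/2, 14)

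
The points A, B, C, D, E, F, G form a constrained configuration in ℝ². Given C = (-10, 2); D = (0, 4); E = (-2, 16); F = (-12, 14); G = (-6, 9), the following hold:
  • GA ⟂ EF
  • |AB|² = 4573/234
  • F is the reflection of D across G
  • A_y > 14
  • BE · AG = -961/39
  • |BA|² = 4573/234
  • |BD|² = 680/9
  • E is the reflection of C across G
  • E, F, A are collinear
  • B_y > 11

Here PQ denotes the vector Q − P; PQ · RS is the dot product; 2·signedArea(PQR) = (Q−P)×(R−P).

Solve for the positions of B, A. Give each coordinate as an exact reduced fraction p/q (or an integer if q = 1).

1. A_x = -187/26  [E, F, A are collinear ∩ GA ⟂ EF]
2. A_y = 389/26  [E, F, A are collinear ∩ GA ⟂ EF]
   → A = (-187/26, 389/26)
3. B_x = -14/3  [line -31/26·x + 155/26·y + -2852/39 = 0 ∩ |BA|² = 4573/234]
4. B_y = 34/3  [line -31/26·x + 155/26·y + -2852/39 = 0 ∩ |BA|² = 4573/234]
   → B = (-14/3, 34/3)

A = (-187/26, 389/26)
B = (-14/3, 34/3)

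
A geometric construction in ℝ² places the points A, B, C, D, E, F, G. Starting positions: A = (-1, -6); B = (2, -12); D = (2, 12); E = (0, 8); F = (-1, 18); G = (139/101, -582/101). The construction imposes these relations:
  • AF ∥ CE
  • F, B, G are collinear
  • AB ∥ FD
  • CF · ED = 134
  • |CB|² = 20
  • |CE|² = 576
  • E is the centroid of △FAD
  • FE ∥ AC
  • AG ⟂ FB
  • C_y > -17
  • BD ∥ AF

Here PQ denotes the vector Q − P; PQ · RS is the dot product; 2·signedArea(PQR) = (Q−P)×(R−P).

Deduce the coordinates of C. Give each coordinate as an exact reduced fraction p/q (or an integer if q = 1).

1. C_x = 0  [AF ∥ CE ∩ FE ∥ AC]
2. C_y = -16  [AF ∥ CE ∩ FE ∥ AC]
   → C = (0, -16)

C = (0, -16)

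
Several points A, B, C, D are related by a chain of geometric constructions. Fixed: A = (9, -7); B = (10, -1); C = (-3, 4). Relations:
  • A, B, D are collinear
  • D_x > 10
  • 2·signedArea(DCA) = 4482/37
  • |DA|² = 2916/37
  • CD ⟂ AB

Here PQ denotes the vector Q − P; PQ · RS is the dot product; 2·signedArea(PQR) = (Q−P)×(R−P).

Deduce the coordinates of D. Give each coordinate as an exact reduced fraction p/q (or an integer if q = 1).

D = (387/37, 65/37)

1. D_x = 387/37  [A, B, D are collinear ∩ CD ⟂ AB]
2. D_y = 65/37  [A, B, D are collinear ∩ CD ⟂ AB]
   → D = (387/37, 65/37)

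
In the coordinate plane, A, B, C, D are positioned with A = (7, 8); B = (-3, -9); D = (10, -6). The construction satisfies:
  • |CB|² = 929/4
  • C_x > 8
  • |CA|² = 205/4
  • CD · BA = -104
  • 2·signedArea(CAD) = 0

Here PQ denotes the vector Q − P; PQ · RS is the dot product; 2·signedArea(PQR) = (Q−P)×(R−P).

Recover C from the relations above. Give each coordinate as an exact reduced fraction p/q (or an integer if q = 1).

1. C_x = 17/2  [2·signedArea(CAD) = 0 ∩ CD · BA = -104]
2. C_y = 1  [2·signedArea(CAD) = 0 ∩ CD · BA = -104]
   → C = (17/2, 1)

C = (17/2, 1)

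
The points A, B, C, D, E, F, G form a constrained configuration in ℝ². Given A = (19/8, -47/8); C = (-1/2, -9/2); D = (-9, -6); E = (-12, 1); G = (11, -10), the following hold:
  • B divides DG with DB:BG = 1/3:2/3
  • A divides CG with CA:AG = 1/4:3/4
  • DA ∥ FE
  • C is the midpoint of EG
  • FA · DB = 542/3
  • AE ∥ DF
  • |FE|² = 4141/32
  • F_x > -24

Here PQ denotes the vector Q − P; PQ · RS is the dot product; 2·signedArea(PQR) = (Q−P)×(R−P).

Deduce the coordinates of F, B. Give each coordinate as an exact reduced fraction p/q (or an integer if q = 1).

1. F_x = -187/8  [DA ∥ FE ∩ AE ∥ DF]
2. F_y = 7/8  [DA ∥ FE ∩ AE ∥ DF]
   → F = (-187/8, 7/8)
3. B_x = -7/3  [B divides DG with DB:BG = 1/3:2/3]
4. B_y = -22/3  [B divides DG with DB:BG = 1/3:2/3]
   → B = (-7/3, -22/3)

B = (-7/3, -22/3)
F = (-187/8, 7/8)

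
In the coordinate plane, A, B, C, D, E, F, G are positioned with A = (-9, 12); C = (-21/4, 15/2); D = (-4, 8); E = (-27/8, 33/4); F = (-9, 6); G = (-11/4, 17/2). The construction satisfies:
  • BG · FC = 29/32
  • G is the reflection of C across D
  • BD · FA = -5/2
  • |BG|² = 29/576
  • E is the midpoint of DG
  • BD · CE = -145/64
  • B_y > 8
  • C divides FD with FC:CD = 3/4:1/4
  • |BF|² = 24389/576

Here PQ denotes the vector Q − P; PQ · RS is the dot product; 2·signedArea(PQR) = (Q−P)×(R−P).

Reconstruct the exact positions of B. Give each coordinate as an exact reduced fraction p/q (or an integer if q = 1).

1. B_x = -71/24  [BD · CE = -145/64 ∩ BD · FA = -5/2]
2. B_y = 101/12  [BD · CE = -145/64 ∩ BD · FA = -5/2]
   → B = (-71/24, 101/12)

B = (-71/24, 101/12)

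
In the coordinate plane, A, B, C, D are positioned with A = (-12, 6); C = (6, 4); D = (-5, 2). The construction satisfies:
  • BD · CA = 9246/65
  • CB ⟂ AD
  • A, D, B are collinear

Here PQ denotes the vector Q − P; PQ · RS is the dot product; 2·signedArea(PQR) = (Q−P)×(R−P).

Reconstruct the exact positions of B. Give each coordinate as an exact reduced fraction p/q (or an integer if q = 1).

B = (158/65, -146/65)

1. B_x = 158/65  [A, D, B are collinear ∩ CB ⟂ AD]
2. B_y = -146/65  [A, D, B are collinear ∩ CB ⟂ AD]
   → B = (158/65, -146/65)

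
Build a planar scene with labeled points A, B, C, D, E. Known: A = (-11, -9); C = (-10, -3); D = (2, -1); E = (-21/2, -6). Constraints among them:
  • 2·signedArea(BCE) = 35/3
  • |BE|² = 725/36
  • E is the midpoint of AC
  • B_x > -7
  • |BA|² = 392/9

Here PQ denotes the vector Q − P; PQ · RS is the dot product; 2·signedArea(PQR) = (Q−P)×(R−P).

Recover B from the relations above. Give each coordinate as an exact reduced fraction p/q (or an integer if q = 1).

1. B_x = -19/3  [line 3·x + -1/2·y + 101/6 = 0 ∩ |BE|² = 725/36]
2. B_y = -13/3  [line 3·x + -1/2·y + 101/6 = 0 ∩ |BE|² = 725/36]
   → B = (-19/3, -13/3)

B = (-19/3, -13/3)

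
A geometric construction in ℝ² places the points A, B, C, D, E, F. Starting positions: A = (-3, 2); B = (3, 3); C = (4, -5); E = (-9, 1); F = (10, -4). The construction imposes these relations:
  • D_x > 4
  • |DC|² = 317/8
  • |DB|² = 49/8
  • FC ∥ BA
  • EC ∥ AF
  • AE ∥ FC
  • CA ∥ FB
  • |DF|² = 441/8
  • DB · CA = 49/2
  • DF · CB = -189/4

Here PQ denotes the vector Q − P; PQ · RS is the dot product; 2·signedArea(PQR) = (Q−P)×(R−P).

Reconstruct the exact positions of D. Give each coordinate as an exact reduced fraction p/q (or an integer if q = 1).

D = (19/4, 5/4)

1. D_x = 19/4  [DB · CA = 49/2 ∩ DF · CB = -189/4]
2. D_y = 5/4  [DB · CA = 49/2 ∩ DF · CB = -189/4]
   → D = (19/4, 5/4)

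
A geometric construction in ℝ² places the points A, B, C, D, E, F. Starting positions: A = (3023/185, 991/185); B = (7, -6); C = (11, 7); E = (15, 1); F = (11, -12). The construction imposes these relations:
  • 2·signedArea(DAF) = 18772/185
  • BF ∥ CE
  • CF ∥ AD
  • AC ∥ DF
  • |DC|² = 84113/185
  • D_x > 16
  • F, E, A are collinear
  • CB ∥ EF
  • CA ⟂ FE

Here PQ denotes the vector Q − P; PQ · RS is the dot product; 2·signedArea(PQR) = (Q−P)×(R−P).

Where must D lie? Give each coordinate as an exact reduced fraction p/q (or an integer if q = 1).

1. D_x = 3023/185  [AC ∥ DF ∩ CF ∥ AD]
2. D_y = -2524/185  [AC ∥ DF ∩ CF ∥ AD]
   → D = (3023/185, -2524/185)

D = (3023/185, -2524/185)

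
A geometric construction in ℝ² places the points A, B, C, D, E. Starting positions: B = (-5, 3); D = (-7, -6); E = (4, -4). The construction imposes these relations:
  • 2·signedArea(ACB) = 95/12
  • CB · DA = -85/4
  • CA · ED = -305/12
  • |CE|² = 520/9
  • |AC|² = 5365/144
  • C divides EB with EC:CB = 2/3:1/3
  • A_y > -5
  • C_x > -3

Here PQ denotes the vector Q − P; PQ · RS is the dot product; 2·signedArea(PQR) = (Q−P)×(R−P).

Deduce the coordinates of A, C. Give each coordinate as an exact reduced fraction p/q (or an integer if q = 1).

A = (5/4, -9/2)
C = (-2, 2/3)

1. C_x = -2  [C divides EB with EC:CB = 2/3:1/3]
2. C_y = 2/3  [C divides EB with EC:CB = 2/3:1/3]
   → C = (-2, 2/3)
3. A_x = 5/4  [2·signedArea(ACB) = 95/12 ∩ CB · DA = -85/4]
4. A_y = -9/2  [2·signedArea(ACB) = 95/12 ∩ CB · DA = -85/4]
   → A = (5/4, -9/2)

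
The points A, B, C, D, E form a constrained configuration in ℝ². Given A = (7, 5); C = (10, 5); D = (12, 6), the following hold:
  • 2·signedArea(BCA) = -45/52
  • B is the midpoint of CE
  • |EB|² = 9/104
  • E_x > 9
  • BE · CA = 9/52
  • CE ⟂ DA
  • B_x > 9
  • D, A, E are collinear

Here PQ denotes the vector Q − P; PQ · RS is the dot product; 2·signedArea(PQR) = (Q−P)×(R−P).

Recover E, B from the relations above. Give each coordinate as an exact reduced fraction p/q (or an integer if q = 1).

B = (517/52, 275/52)
E = (257/26, 145/26)

1. E_x = 257/26  [D, A, E are collinear ∩ CE ⟂ DA]
2. E_y = 145/26  [D, A, E are collinear ∩ CE ⟂ DA]
   → E = (257/26, 145/26)
3. B_x = 517/52  [B is the midpoint of CE]
4. B_y = 275/52  [B is the midpoint of CE]
   → B = (517/52, 275/52)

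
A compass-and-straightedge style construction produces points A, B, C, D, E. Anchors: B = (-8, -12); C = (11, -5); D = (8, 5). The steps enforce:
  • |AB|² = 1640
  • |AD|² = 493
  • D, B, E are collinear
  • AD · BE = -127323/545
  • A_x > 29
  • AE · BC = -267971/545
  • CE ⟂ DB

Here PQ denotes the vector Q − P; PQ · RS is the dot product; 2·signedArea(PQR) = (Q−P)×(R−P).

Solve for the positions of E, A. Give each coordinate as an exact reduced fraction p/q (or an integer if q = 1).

1. E_x = 2408/545  [D, B, E are collinear ∩ CE ⟂ DB]
2. E_y = 651/545  [D, B, E are collinear ∩ CE ⟂ DB]
   → E = (2408/545, 651/545)
3. A_x = 30  [AE · BC = -267971/545 ∩ AD · BE = -127323/545]
4. A_y = 2  [AE · BC = -267971/545 ∩ AD · BE = -127323/545]
   → A = (30, 2)

A = (30, 2)
E = (2408/545, 651/545)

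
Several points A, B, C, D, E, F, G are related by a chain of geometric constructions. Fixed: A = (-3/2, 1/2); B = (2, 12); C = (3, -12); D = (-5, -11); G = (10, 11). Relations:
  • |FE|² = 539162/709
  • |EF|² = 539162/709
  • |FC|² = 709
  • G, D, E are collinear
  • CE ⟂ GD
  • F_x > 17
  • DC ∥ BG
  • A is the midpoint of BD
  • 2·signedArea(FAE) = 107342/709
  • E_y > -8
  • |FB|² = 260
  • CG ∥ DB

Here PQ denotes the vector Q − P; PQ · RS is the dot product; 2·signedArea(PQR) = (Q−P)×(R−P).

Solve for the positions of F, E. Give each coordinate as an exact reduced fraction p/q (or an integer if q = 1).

E = (-2075/709, -5643/709)
F = (18, 10)

1. E_x = -2075/709  [G, D, E are collinear ∩ CE ⟂ GD]
2. E_y = -5643/709  [G, D, E are collinear ∩ CE ⟂ GD]
   → E = (-2075/709, -5643/709)
3. F_x = 18  [line 11995/1418·x + -2023/1418·y + -97840/709 = 0 ∩ |FC|² = 709]
4. F_y = 10  [line 11995/1418·x + -2023/1418·y + -97840/709 = 0 ∩ |FC|² = 709]
   → F = (18, 10)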